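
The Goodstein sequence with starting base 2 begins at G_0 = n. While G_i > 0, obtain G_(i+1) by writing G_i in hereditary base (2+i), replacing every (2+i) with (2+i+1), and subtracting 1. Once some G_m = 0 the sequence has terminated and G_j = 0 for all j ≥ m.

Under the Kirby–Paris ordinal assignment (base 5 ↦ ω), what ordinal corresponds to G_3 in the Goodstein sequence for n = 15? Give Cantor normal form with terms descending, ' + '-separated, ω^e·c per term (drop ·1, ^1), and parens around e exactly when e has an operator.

ω^(ω + 1) + ω^ω + 2

15 —HB2→ 2^(2 + 1) + 2^2 + 2 + 1 —bump→ 3^(3 + 1) + 3^3 + 3 + 1 = 112 —(−1)→ 111
111 —HB3→ 3^(3 + 1) + 3^3 + 3 —bump→ 4^(4 + 1) + 4^4 + 4 = 1284 —(−1)→ 1283
1283 —HB4→ 4^(4 + 1) + 4^4 + 3 —bump→ 5^(5 + 1) + 5^5 + 3 = 18753 —(−1)→ 18752
18752 —HB5→ 5^(5 + 1) + 5^5 + 2 —bump→ 6^(6 + 1) + 6^6 + 2 = 326594 —(−1)→ 326593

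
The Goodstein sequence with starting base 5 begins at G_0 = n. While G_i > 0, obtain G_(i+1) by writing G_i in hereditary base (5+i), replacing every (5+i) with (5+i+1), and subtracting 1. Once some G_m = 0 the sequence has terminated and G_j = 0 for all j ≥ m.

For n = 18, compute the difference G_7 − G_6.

1

G_0 = 18. HB_5(18) = 3·5 + 3. Bump = 21. G_1 = 20.
G_1 = 20. HB_6(20) = 3·6 + 2. Bump = 23. G_2 = 22.
G_2 = 22. HB_7(22) = 3·7 + 1. Bump = 25. G_3 = 24.
G_3 = 24. HB_8(24) = 3·8. Bump = 27. G_4 = 26.
G_4 = 26. HB_9(26) = 2·9 + 8. Bump = 28. G_5 = 27.
G_5 = 27. HB_10(27) = 2·10 + 7. Bump = 29. G_6 = 28.
G_6 = 28. HB_11(28) = 2·11 + 6. Bump = 30. G_7 = 29.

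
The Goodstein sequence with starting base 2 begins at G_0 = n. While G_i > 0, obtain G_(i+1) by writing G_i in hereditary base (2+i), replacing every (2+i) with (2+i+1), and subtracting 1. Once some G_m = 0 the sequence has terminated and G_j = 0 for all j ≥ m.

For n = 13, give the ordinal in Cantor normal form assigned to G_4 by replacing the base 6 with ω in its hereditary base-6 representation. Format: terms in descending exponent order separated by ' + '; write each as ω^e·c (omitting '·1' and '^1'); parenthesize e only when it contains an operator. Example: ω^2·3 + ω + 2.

G_0=13  [base 2] 2^(2 + 1) + 2^2 + 1  →[2↦3]→  3^(3 + 1) + 3^3 + 1 = 109  −1 ⇒ G_1=108
G_1=108  [base 3] 3^(3 + 1) + 3^3  →[3↦4]→  4^(4 + 1) + 4^4 = 1280  −1 ⇒ G_2=1279
G_2=1279  [base 4] 4^(4 + 1) + 3·4^3 + 3·4^2 + 3·4 + 3  →[4↦5]→  5^(5 + 1) + 3·5^3 + 3·5^2 + 3·5 + 3 = 16093  −1 ⇒ G_3=16092
G_3=16092  [base 5] 5^(5 + 1) + 3·5^3 + 3·5^2 + 3·5 + 2  →[5↦6]→  6^(6 + 1) + 3·6^3 + 3·6^2 + 3·6 + 2 = 280712  −1 ⇒ G_4=280711
G_4=280711  [base 6] 6^(6 + 1) + 3·6^3 + 3·6^2 + 3·6 + 1  →[6↦7]→  7^(7 + 1) + 3·7^3 + 3·7^2 + 3·7 + 1 = 5765999  −1 ⇒ G_5=5765998

ω^(ω + 1) + ω^3·3 + ω^2·3 + ω·3 + 1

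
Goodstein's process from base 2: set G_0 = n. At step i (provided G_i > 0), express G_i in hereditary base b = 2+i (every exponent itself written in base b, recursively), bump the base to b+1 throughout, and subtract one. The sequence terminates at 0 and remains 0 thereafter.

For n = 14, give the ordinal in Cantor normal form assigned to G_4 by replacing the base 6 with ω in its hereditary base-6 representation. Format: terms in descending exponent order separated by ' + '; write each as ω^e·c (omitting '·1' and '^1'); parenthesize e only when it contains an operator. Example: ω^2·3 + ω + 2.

base 2: 14 = 2^(2 + 1) + 2^2 + 2; at 3: 3^(3 + 1) + 3^3 + 3 = 111; next = 110
base 3: 110 = 3^(3 + 1) + 3^3 + 2; at 4: 4^(4 + 1) + 4^4 + 2 = 1282; next = 1281
base 4: 1281 = 4^(4 + 1) + 4^4 + 1; at 5: 5^(5 + 1) + 5^5 + 1 = 18751; next = 18750
base 5: 18750 = 5^(5 + 1) + 5^5; at 6: 6^(6 + 1) + 6^6 = 326592; next = 326591

ω^(ω + 1) + ω^5·5 + ω^4·5 + ω^3·5 + ω^2·5 + ω·5 + 5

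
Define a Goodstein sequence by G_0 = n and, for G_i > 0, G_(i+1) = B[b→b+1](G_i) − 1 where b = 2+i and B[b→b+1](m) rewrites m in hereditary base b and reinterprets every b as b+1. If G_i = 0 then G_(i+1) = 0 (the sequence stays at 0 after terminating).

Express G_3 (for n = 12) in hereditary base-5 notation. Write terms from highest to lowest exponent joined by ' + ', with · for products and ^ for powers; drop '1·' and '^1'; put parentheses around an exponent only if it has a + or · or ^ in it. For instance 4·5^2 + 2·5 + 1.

base 2: 12 = 2^(2 + 1) + 2^2; at 3: 3^(3 + 1) + 3^3 = 108; next = 107
base 3: 107 = 3^(3 + 1) + 2·3^2 + 2·3 + 2; at 4: 4^(4 + 1) + 2·4^2 + 2·4 + 2 = 1066; next = 1065
base 4: 1065 = 4^(4 + 1) + 2·4^2 + 2·4 + 1; at 5: 5^(5 + 1) + 2·5^2 + 2·5 + 1 = 15686; next = 15685

5^(5 + 1) + 2·5^2 + 2·5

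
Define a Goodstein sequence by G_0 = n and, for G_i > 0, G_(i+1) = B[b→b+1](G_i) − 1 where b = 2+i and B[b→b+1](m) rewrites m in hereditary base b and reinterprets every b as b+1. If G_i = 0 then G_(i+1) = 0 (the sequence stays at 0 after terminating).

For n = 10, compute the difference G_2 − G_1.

base 2: 10 = 2^(2 + 1) + 2; at 3: 3^(3 + 1) + 3 = 84; next = 83
base 3: 83 = 3^(3 + 1) + 2; at 4: 4^(4 + 1) + 2 = 1026; next = 1025

942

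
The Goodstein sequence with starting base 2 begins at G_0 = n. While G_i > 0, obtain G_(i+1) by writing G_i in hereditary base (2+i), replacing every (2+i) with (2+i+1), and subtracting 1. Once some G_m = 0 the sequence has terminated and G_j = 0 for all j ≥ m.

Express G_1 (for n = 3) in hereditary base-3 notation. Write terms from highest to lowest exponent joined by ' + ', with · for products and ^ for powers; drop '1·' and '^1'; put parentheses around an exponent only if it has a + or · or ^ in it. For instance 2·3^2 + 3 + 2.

3

(0) 3|_2 = 2 + 1 ↦ 3 + 1|_3 = 4 ⇒ 3
(1) 3|_3 = 3 ↦ 4|_4 = 4 ⇒ 3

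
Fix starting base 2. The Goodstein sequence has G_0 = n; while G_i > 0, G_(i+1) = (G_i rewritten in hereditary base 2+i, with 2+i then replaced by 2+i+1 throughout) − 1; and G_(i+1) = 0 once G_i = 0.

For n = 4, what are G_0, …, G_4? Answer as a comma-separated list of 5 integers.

4, 26, 41, 60, 83

base 2: 4 = 2^2; at 3: 3^3 = 27; next = 26
base 3: 26 = 2·3^2 + 2·3 + 2; at 4: 2·4^2 + 2·4 + 2 = 42; next = 41
base 4: 41 = 2·4^2 + 2·4 + 1; at 5: 2·5^2 + 2·5 + 1 = 61; next = 60
base 5: 60 = 2·5^2 + 2·5; at 6: 2·6^2 + 2·6 = 84; next = 83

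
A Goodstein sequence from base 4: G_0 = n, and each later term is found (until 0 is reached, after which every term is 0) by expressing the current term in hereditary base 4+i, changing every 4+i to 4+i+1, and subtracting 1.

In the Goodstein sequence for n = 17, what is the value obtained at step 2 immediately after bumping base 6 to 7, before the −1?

step 0: 17 = 4^2 + 1; sub 5 for 4: 5^2 + 1; = 26; G_1 = 26−1 = 25
step 1: 25 = 5^2; sub 6 for 5: 6^2; = 36; G_2 = 36−1 = 35
step 2: 35 = 5·6 + 5; sub 7 for 6: 5·7 + 5; = 40; G_3 = 40−1 = 39

40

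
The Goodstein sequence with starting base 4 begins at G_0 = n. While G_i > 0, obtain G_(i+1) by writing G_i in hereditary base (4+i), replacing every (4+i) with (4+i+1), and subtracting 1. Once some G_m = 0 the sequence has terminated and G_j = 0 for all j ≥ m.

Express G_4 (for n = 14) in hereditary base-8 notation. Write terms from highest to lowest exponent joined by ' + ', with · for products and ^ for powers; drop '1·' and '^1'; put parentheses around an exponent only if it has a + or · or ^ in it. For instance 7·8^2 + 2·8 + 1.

2·8 + 5

step 0: 14 = 3·4 + 2; sub 5 for 4: 3·5 + 2; = 17; G_1 = 17−1 = 16
step 1: 16 = 3·5 + 1; sub 6 for 5: 3·6 + 1; = 19; G_2 = 19−1 = 18
step 2: 18 = 3·6; sub 7 for 6: 3·7; = 21; G_3 = 21−1 = 20
step 3: 20 = 2·7 + 6; sub 8 for 7: 2·8 + 6; = 22; G_4 = 22−1 = 21
step 4: 21 = 2·8 + 5; sub 9 for 8: 2·9 + 5; = 23; G_5 = 23−1 = 22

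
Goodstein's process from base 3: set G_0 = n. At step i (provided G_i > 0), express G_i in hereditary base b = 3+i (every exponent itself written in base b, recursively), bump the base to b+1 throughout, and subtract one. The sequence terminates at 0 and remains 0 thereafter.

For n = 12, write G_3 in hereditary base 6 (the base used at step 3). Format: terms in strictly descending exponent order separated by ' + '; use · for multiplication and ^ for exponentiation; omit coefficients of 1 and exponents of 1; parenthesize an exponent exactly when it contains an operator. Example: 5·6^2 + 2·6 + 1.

6^2 + 1

12 —HB3→ 3^2 + 3 —bump→ 4^2 + 4 = 20 —(−1)→ 19
19 —HB4→ 4^2 + 3 —bump→ 5^2 + 3 = 28 —(−1)→ 27
27 —HB5→ 5^2 + 2 —bump→ 6^2 + 2 = 38 —(−1)→ 37
37 —HB6→ 6^2 + 1 —bump→ 7^2 + 1 = 50 —(−1)→ 49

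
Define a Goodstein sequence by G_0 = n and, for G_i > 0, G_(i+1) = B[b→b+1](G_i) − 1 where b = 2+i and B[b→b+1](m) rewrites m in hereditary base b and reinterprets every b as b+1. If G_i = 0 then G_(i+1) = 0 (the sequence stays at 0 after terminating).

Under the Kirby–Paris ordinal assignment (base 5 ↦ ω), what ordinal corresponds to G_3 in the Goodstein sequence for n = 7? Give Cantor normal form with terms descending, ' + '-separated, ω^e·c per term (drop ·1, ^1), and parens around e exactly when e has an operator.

(0) 7|_2 = 2^2 + 2 + 1 ↦ 3^3 + 3 + 1|_3 = 31 ⇒ 30
(1) 30|_3 = 3^3 + 3 ↦ 4^4 + 4|_4 = 260 ⇒ 259
(2) 259|_4 = 4^4 + 3 ↦ 5^5 + 3|_5 = 3128 ⇒ 3127
(3) 3127|_5 = 5^5 + 2 ↦ 6^6 + 2|_6 = 46658 ⇒ 46657

ω^ω + 2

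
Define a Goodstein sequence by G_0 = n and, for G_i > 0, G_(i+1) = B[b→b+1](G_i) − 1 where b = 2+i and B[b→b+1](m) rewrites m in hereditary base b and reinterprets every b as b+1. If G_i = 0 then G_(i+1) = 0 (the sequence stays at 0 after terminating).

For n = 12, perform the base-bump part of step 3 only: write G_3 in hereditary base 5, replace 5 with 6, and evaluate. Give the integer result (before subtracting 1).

280020

G_0=12  [base 2] 2^(2 + 1) + 2^2  →[2↦3]→  3^(3 + 1) + 3^3 = 108  −1 ⇒ G_1=107
G_1=107  [base 3] 3^(3 + 1) + 2·3^2 + 2·3 + 2  →[3↦4]→  4^(4 + 1) + 2·4^2 + 2·4 + 2 = 1066  −1 ⇒ G_2=1065
G_2=1065  [base 4] 4^(4 + 1) + 2·4^2 + 2·4 + 1  →[4↦5]→  5^(5 + 1) + 2·5^2 + 2·5 + 1 = 15686  −1 ⇒ G_3=15685
G_3=15685  [base 5] 5^(5 + 1) + 2·5^2 + 2·5  →[5↦6]→  6^(6 + 1) + 2·6^2 + 2·6 = 280020  −1 ⇒ G_4=280019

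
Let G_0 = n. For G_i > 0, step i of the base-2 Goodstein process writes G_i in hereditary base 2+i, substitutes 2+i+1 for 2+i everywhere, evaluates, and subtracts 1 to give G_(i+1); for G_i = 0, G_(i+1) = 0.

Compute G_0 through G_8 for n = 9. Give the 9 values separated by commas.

G_0=9  [base 2] 2^(2 + 1) + 1  →[2↦3]→  3^(3 + 1) + 1 = 82  −1 ⇒ G_1=81
G_1=81  [base 3] 3^(3 + 1)  →[3↦4]→  4^(4 + 1) = 1024  −1 ⇒ G_2=1023
G_2=1023  [base 4] 3·4^4 + 3·4^3 + 3·4^2 + 3·4 + 3  →[4↦5]→  3·5^5 + 3·5^3 + 3·5^2 + 3·5 + 3 = 9843  −1 ⇒ G_3=9842
G_3=9842  [base 5] 3·5^5 + 3·5^3 + 3·5^2 + 3·5 + 2  →[5↦6]→  3·6^6 + 3·6^3 + 3·6^2 + 3·6 + 2 = 140744  −1 ⇒ G_4=140743
G_4=140743  [base 6] 3·6^6 + 3·6^3 + 3·6^2 + 3·6 + 1  →[6↦7]→  3·7^7 + 3·7^3 + 3·7^2 + 3·7 + 1 = 2471827  −1 ⇒ G_5=2471826
G_5=2471826  [base 7] 3·7^7 + 3·7^3 + 3·7^2 + 3·7  →[7↦8]→  3·8^8 + 3·8^3 + 3·8^2 + 3·8 = 50333400  −1 ⇒ G_6=50333399
G_6=50333399  [base 8] 3·8^8 + 3·8^3 + 3·8^2 + 2·8 + 7  →[8↦9]→  3·9^9 + 3·9^3 + 3·9^2 + 2·9 + 7 = 1162263922  −1 ⇒ G_7=1162263921
G_7=1162263921  [base 9] 3·9^9 + 3·9^3 + 3·9^2 + 2·9 + 6  →[9↦10]→  3·10^10 + 3·10^3 + 3·10^2 + 2·10 + 6 = 30000003326  −1 ⇒ G_8=30000003325

9, 81, 1023, 9842, 140743, 2471826, 50333399, 1162263921, 30000003325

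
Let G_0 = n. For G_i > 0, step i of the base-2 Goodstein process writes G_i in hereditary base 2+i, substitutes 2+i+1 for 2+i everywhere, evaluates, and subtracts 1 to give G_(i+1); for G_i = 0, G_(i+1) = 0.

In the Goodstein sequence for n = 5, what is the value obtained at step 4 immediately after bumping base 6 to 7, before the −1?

1198

5 —HB2→ 2^2 + 1 —bump→ 3^3 + 1 = 28 —(−1)→ 27
27 —HB3→ 3^3 —bump→ 4^4 = 256 —(−1)→ 255
255 —HB4→ 3·4^3 + 3·4^2 + 3·4 + 3 —bump→ 3·5^3 + 3·5^2 + 3·5 + 3 = 468 —(−1)→ 467
467 —HB5→ 3·5^3 + 3·5^2 + 3·5 + 2 —bump→ 3·6^3 + 3·6^2 + 3·6 + 2 = 776 —(−1)→ 775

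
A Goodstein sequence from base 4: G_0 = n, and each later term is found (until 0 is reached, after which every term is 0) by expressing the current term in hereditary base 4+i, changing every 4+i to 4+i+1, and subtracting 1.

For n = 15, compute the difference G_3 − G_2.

step 0: 15 = 3·4 + 3; sub 5 for 4: 3·5 + 3; = 18; G_1 = 18−1 = 17
step 1: 17 = 3·5 + 2; sub 6 for 5: 3·6 + 2; = 20; G_2 = 20−1 = 19
step 2: 19 = 3·6 + 1; sub 7 for 6: 3·7 + 1; = 22; G_3 = 22−1 = 21

2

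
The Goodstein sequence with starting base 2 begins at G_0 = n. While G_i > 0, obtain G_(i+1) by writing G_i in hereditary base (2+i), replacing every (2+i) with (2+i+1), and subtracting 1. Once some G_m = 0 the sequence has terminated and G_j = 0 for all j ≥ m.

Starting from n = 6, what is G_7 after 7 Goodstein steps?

(0) 6|_2 = 2^2 + 2 ↦ 3^3 + 3|_3 = 30 ⇒ 29
(1) 29|_3 = 3^3 + 2 ↦ 4^4 + 2|_4 = 258 ⇒ 257
(2) 257|_4 = 4^4 + 1 ↦ 5^5 + 1|_5 = 3126 ⇒ 3125
(3) 3125|_5 = 5^5 ↦ 6^6|_6 = 46656 ⇒ 46655
(4) 46655|_6 = 5·6^5 + 5·6^4 + 5·6^3 + 5·6^2 + 5·6 + 5 ↦ 5·7^5 + 5·7^4 + 5·7^3 + 5·7^2 + 5·7 + 5|_7 = 98040 ⇒ 98039
(5) 98039|_7 = 5·7^5 + 5·7^4 + 5·7^3 + 5·7^2 + 5·7 + 4 ↦ 5·8^5 + 5·8^4 + 5·8^3 + 5·8^2 + 5·8 + 4|_8 = 187244 ⇒ 187243
(6) 187243|_8 = 5·8^5 + 5·8^4 + 5·8^3 + 5·8^2 + 5·8 + 3 ↦ 5·9^5 + 5·9^4 + 5·9^3 + 5·9^2 + 5·9 + 3|_9 = 332148 ⇒ 332147
(7) 332147|_9 = 5·9^5 + 5·9^4 + 5·9^3 + 5·9^2 + 5·9 + 2 ↦ 5·10^5 + 5·10^4 + 5·10^3 + 5·10^2 + 5·10 + 2|_10 = 555552 ⇒ 555551

332147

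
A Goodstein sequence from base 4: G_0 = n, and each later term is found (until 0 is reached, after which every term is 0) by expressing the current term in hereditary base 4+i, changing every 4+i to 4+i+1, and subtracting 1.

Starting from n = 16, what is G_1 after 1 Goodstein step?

i=0: 16 = 4^2 (b=4); 4→5: 5^2 = 25; 25−1 = 24
i=1: 24 = 4·5 + 4 (b=5); 5→6: 4·6 + 4 = 28; 28−1 = 27

24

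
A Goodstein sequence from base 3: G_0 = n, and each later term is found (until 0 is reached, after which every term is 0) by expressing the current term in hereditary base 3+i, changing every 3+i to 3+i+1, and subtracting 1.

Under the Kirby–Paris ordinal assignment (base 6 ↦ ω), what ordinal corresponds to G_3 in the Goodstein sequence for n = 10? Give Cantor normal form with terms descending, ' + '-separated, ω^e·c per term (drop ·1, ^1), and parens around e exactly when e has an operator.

[0] 10 ≡ 3^2 + 1 (base 3). Lift 4: 17. −1: 16.
[1] 16 ≡ 4^2 (base 4). Lift 5: 25. −1: 24.
[2] 24 ≡ 4·5 + 4 (base 5). Lift 6: 28. −1: 27.
[3] 27 ≡ 4·6 + 3 (base 6). Lift 7: 31. −1: 30.

ω·4 + 3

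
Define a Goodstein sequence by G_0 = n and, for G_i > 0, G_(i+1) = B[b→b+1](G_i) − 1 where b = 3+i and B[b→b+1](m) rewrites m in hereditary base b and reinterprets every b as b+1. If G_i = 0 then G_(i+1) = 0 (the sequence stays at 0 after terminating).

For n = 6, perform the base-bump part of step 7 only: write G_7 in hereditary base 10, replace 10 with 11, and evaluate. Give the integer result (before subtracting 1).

6 —HB3→ 2·3 —bump→ 2·4 = 8 —(−1)→ 7
7 —HB4→ 4 + 3 —bump→ 5 + 3 = 8 —(−1)→ 7
7 —HB5→ 5 + 2 —bump→ 6 + 2 = 8 —(−1)→ 7
7 —HB6→ 6 + 1 —bump→ 7 + 1 = 8 —(−1)→ 7
7 —HB7→ 7 —bump→ 8 = 8 —(−1)→ 7
7 —HB8→ 7 —bump→ 7 = 7 —(−1)→ 6
6 —HB9→ 6 —bump→ 6 = 6 —(−1)→ 5
5 —HB10→ 5 —bump→ 5 = 5 —(−1)→ 4

5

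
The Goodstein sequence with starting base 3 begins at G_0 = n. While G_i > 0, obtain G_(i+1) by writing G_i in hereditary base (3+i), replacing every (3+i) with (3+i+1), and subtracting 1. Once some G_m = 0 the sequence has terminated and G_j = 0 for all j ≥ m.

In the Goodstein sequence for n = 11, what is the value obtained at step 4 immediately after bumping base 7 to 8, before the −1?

44

step 0: 11 = 3^2 + 2; sub 4 for 3: 4^2 + 2; = 18; G_1 = 18−1 = 17
step 1: 17 = 4^2 + 1; sub 5 for 4: 5^2 + 1; = 26; G_2 = 26−1 = 25
step 2: 25 = 5^2; sub 6 for 5: 6^2; = 36; G_3 = 36−1 = 35
step 3: 35 = 5·6 + 5; sub 7 for 6: 5·7 + 5; = 40; G_4 = 40−1 = 39
step 4: 39 = 5·7 + 4; sub 8 for 7: 5·8 + 4; = 44; G_5 = 44−1 = 43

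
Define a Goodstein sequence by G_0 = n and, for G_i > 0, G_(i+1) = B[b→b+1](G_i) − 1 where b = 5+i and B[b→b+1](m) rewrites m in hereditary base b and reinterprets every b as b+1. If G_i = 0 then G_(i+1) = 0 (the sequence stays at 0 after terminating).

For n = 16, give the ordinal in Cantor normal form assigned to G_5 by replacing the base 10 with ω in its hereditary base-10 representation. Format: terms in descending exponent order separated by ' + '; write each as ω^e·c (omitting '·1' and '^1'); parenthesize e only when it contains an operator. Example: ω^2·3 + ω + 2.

G_0=16  [base 5] 3·5 + 1  →[5↦6]→  3·6 + 1 = 19  −1 ⇒ G_1=18
G_1=18  [base 6] 3·6  →[6↦7]→  3·7 = 21  −1 ⇒ G_2=20
G_2=20  [base 7] 2·7 + 6  →[7↦8]→  2·8 + 6 = 22  −1 ⇒ G_3=21
G_3=21  [base 8] 2·8 + 5  →[8↦9]→  2·9 + 5 = 23  −1 ⇒ G_4=22
G_4=22  [base 9] 2·9 + 4  →[9↦10]→  2·10 + 4 = 24  −1 ⇒ G_5=23
G_5=23  [base 10] 2·10 + 3  →[10↦11]→  2·11 + 3 = 25  −1 ⇒ G_6=24

ω·2 + 3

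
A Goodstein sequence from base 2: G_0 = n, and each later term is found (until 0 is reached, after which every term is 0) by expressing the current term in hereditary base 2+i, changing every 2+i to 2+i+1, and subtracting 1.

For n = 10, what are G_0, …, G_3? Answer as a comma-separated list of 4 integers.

10 —HB2→ 2^(2 + 1) + 2 —bump→ 3^(3 + 1) + 3 = 84 —(−1)→ 83
83 —HB3→ 3^(3 + 1) + 2 —bump→ 4^(4 + 1) + 2 = 1026 —(−1)→ 1025
1025 —HB4→ 4^(4 + 1) + 1 —bump→ 5^(5 + 1) + 1 = 15626 —(−1)→ 15625

10, 83, 1025, 15625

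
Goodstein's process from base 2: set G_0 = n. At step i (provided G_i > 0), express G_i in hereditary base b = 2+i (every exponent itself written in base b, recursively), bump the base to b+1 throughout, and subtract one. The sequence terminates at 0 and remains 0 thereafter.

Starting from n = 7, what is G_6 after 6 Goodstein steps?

i=0: 7 = 2^2 + 2 + 1 (b=2); 2→3: 3^3 + 3 + 1 = 31; 31−1 = 30
i=1: 30 = 3^3 + 3 (b=3); 3→4: 4^4 + 4 = 260; 260−1 = 259
i=2: 259 = 4^4 + 3 (b=4); 4→5: 5^5 + 3 = 3128; 3128−1 = 3127
i=3: 3127 = 5^5 + 2 (b=5); 5→6: 6^6 + 2 = 46658; 46658−1 = 46657
i=4: 46657 = 6^6 + 1 (b=6); 6→7: 7^7 + 1 = 823544; 823544−1 = 823543
i=5: 823543 = 7^7 (b=7); 7→8: 8^8 = 16777216; 16777216−1 = 16777215
i=6: 16777215 = 7·8^7 + 7·8^6 + 7·8^5 + 7·8^4 + 7·8^3 + 7·8^2 + 7·8 + 7 (b=8); 8→9: 7·9^7 + 7·9^6 + 7·9^5 + 7·9^4 + 7·9^3 + 7·9^2 + 7·9 + 7 = 37665880; 37665880−1 = 37665879

16777215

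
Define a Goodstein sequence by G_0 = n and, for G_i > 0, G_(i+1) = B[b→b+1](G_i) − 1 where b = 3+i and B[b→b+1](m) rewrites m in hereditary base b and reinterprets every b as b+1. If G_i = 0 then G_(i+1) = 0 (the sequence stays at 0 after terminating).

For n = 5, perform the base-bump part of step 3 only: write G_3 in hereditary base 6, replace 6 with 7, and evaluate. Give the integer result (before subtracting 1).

G_0 = 5. HB_3(5) = 3 + 2. Bump = 6. G_1 = 5.
G_1 = 5. HB_4(5) = 4 + 1. Bump = 6. G_2 = 5.
G_2 = 5. HB_5(5) = 5. Bump = 6. G_3 = 5.

5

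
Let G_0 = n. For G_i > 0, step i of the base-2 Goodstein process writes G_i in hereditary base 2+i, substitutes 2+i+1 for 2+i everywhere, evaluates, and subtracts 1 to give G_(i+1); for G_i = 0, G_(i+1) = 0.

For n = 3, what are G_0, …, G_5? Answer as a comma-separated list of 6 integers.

[0] 3 ≡ 2 + 1 (base 2). Lift 3: 4. −1: 3.
[1] 3 ≡ 3 (base 3). Lift 4: 4. −1: 3.
[2] 3 ≡ 3 (base 4). Lift 5: 3. −1: 2.
[3] 2 ≡ 2 (base 5). Lift 6: 2. −1: 1.
[4] 1 ≡ 1 (base 6). Lift 7: 1. −1: 0.

3, 3, 3, 2, 1, 0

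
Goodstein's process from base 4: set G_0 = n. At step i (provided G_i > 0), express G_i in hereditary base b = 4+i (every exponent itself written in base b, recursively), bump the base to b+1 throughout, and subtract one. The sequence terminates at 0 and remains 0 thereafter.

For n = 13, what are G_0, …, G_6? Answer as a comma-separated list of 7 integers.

13, 15, 17, 18, 19, 20, 21

[0] 13 ≡ 3·4 + 1 (base 4). Lift 5: 16. −1: 15.
[1] 15 ≡ 3·5 (base 5). Lift 6: 18. −1: 17.
[2] 17 ≡ 2·6 + 5 (base 6). Lift 7: 19. −1: 18.
[3] 18 ≡ 2·7 + 4 (base 7). Lift 8: 20. −1: 19.
[4] 19 ≡ 2·8 + 3 (base 8). Lift 9: 21. −1: 20.
[5] 20 ≡ 2·9 + 2 (base 9). Lift 10: 22. −1: 21.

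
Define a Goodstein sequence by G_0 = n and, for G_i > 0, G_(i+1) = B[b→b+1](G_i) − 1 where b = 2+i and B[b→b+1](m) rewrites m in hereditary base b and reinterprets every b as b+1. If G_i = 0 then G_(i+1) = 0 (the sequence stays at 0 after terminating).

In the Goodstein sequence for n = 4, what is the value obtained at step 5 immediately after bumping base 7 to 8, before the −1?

140

4 —HB2→ 2^2 —bump→ 3^3 = 27 —(−1)→ 26
26 —HB3→ 2·3^2 + 2·3 + 2 —bump→ 2·4^2 + 2·4 + 2 = 42 —(−1)→ 41
41 —HB4→ 2·4^2 + 2·4 + 1 —bump→ 2·5^2 + 2·5 + 1 = 61 —(−1)→ 60
60 —HB5→ 2·5^2 + 2·5 —bump→ 2·6^2 + 2·6 = 84 —(−1)→ 83
83 —HB6→ 2·6^2 + 6 + 5 —bump→ 2·7^2 + 7 + 5 = 110 —(−1)→ 109
109 —HB7→ 2·7^2 + 7 + 4 —bump→ 2·8^2 + 8 + 4 = 140 —(−1)→ 139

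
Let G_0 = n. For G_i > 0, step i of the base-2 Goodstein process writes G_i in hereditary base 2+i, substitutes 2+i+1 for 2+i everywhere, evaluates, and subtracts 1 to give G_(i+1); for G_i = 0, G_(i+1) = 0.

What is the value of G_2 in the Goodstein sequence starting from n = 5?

G_0=5  [base 2] 2^2 + 1  →[2↦3]→  3^3 + 1 = 28  −1 ⇒ G_1=27
G_1=27  [base 3] 3^3  →[3↦4]→  4^4 = 256  −1 ⇒ G_2=255
G_2=255  [base 4] 3·4^3 + 3·4^2 + 3·4 + 3  →[4↦5]→  3·5^3 + 3·5^2 + 3·5 + 3 = 468  −1 ⇒ G_3=467

255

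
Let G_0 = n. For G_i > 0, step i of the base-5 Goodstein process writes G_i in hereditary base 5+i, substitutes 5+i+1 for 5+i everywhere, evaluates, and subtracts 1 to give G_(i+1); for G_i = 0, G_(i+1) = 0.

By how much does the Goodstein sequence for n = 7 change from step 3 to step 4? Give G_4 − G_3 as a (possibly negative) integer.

step 0: 7 = 5 + 2; sub 6 for 5: 6 + 2; = 8; G_1 = 8−1 = 7
step 1: 7 = 6 + 1; sub 7 for 6: 7 + 1; = 8; G_2 = 8−1 = 7
step 2: 7 = 7; sub 8 for 7: 8; = 8; G_3 = 8−1 = 7
step 3: 7 = 7; sub 9 for 8: 7; = 7; G_4 = 7−1 = 6

-1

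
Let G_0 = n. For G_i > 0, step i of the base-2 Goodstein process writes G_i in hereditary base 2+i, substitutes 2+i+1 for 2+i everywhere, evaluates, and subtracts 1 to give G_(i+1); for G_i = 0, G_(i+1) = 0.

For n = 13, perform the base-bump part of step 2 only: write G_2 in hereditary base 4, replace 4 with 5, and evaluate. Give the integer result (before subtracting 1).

16093

(0) 13|_2 = 2^(2 + 1) + 2^2 + 1 ↦ 3^(3 + 1) + 3^3 + 1|_3 = 109 ⇒ 108
(1) 108|_3 = 3^(3 + 1) + 3^3 ↦ 4^(4 + 1) + 4^4|_4 = 1280 ⇒ 1279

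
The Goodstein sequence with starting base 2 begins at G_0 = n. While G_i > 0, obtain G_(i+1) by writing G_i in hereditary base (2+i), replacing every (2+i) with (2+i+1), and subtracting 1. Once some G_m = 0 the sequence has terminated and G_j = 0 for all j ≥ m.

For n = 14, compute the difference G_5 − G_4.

G_0=14  [base 2] 2^(2 + 1) + 2^2 + 2  →[2↦3]→  3^(3 + 1) + 3^3 + 3 = 111  −1 ⇒ G_1=110
G_1=110  [base 3] 3^(3 + 1) + 3^3 + 2  →[3↦4]→  4^(4 + 1) + 4^4 + 2 = 1282  −1 ⇒ G_2=1281
G_2=1281  [base 4] 4^(4 + 1) + 4^4 + 1  →[4↦5]→  5^(5 + 1) + 5^5 + 1 = 18751  −1 ⇒ G_3=18750
G_3=18750  [base 5] 5^(5 + 1) + 5^5  →[5↦6]→  6^(6 + 1) + 6^6 = 326592  −1 ⇒ G_4=326591
G_4=326591  [base 6] 6^(6 + 1) + 5·6^5 + 5·6^4 + 5·6^3 + 5·6^2 + 5·6 + 5  →[6↦7]→  7^(7 + 1) + 5·7^5 + 5·7^4 + 5·7^3 + 5·7^2 + 5·7 + 5 = 5862841  −1 ⇒ G_5=5862840

5536249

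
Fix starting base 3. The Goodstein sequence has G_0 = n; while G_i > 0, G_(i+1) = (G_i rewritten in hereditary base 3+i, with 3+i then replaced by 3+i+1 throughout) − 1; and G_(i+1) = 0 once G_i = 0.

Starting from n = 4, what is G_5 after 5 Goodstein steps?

G_0=4  [base 3] 3 + 1  →[3↦4]→  4 + 1 = 5  −1 ⇒ G_1=4
G_1=4  [base 4] 4  →[4↦5]→  5 = 5  −1 ⇒ G_2=4
G_2=4  [base 5] 4  →[5↦6]→  4 = 4  −1 ⇒ G_3=3
G_3=3  [base 6] 3  →[6↦7]→  3 = 3  −1 ⇒ G_4=2
G_4=2  [base 7] 2  →[7↦8]→  2 = 2  −1 ⇒ G_5=1

1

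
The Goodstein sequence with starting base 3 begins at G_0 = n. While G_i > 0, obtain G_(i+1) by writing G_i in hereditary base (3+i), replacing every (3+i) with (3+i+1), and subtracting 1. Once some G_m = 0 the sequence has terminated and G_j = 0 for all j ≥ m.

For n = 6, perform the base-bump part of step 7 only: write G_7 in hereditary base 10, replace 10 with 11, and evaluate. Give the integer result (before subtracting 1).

base 3: 6 = 2·3; at 4: 2·4 = 8; next = 7
base 4: 7 = 4 + 3; at 5: 5 + 3 = 8; next = 7
base 5: 7 = 5 + 2; at 6: 6 + 2 = 8; next = 7
base 6: 7 = 6 + 1; at 7: 7 + 1 = 8; next = 7
base 7: 7 = 7; at 8: 8 = 8; next = 7
base 8: 7 = 7; at 9: 7 = 7; next = 6
base 9: 6 = 6; at 10: 6 = 6; next = 5

5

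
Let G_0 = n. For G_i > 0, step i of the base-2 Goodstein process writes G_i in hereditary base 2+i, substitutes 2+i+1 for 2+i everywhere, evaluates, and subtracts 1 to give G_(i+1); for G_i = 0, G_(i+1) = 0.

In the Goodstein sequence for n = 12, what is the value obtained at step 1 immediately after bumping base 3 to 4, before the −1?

G_0=12  [base 2] 2^(2 + 1) + 2^2  →[2↦3]→  3^(3 + 1) + 3^3 = 108  −1 ⇒ G_1=107
G_1=107  [base 3] 3^(3 + 1) + 2·3^2 + 2·3 + 2  →[3↦4]→  4^(4 + 1) + 2·4^2 + 2·4 + 2 = 1066  −1 ⇒ G_2=1065

1066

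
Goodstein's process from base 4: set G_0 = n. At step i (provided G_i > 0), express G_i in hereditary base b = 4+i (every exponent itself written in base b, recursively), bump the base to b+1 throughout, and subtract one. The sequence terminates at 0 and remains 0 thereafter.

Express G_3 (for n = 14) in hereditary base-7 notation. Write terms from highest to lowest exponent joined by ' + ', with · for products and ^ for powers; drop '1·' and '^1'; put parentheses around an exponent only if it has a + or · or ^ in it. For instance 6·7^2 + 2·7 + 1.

2·7 + 6

base 4: 14 = 3·4 + 2; at 5: 3·5 + 2 = 17; next = 16
base 5: 16 = 3·5 + 1; at 6: 3·6 + 1 = 19; next = 18
base 6: 18 = 3·6; at 7: 3·7 = 21; next = 20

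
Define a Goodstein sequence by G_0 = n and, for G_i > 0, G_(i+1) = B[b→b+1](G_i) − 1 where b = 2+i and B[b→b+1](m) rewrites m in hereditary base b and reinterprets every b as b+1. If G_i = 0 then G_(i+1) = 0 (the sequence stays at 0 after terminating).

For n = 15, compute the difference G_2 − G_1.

1172

step 0: 15 = 2^(2 + 1) + 2^2 + 2 + 1; sub 3 for 2: 3^(3 + 1) + 3^3 + 3 + 1; = 112; G_1 = 112−1 = 111
step 1: 111 = 3^(3 + 1) + 3^3 + 3; sub 4 for 3: 4^(4 + 1) + 4^4 + 4; = 1284; G_2 = 1284−1 = 1283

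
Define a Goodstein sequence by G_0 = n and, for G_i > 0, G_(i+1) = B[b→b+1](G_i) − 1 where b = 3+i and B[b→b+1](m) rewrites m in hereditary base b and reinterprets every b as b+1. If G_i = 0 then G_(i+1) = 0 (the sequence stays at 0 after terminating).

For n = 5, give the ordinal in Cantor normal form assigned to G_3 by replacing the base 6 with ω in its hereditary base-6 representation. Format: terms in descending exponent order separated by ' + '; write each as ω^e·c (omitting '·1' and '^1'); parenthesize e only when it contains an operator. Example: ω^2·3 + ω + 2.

i=0: 5 = 3 + 2 (b=3); 3→4: 4 + 2 = 6; 6−1 = 5
i=1: 5 = 4 + 1 (b=4); 4→5: 5 + 1 = 6; 6−1 = 5
i=2: 5 = 5 (b=5); 5→6: 6 = 6; 6−1 = 5
i=3: 5 = 5 (b=6); 6→7: 5 = 5; 5−1 = 4

5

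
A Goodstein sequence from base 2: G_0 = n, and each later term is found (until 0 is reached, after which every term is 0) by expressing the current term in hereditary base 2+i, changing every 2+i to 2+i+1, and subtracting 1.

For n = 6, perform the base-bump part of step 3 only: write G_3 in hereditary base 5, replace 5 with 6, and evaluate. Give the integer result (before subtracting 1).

46656

step 0: 6 = 2^2 + 2; sub 3 for 2: 3^3 + 3; = 30; G_1 = 30−1 = 29
step 1: 29 = 3^3 + 2; sub 4 for 3: 4^4 + 2; = 258; G_2 = 258−1 = 257
step 2: 257 = 4^4 + 1; sub 5 for 4: 5^5 + 1; = 3126; G_3 = 3126−1 = 3125
step 3: 3125 = 5^5; sub 6 for 5: 6^6; = 46656; G_4 = 46656−1 = 46655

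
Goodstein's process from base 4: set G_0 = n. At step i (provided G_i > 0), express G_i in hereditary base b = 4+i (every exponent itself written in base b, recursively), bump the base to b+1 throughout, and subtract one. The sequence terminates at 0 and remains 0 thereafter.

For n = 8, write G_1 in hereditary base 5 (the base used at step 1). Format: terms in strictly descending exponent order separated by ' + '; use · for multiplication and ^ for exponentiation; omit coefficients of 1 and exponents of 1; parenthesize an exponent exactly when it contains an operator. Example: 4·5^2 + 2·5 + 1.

base 4: 8 = 2·4; at 5: 2·5 = 10; next = 9
base 5: 9 = 5 + 4; at 6: 6 + 4 = 10; next = 9

5 + 4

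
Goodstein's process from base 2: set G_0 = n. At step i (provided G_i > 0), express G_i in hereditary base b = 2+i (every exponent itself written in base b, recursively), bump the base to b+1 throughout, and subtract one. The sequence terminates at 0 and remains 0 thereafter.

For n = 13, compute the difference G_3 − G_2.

(0) 13|_2 = 2^(2 + 1) + 2^2 + 1 ↦ 3^(3 + 1) + 3^3 + 1|_3 = 109 ⇒ 108
(1) 108|_3 = 3^(3 + 1) + 3^3 ↦ 4^(4 + 1) + 4^4|_4 = 1280 ⇒ 1279
(2) 1279|_4 = 4^(4 + 1) + 3·4^3 + 3·4^2 + 3·4 + 3 ↦ 5^(5 + 1) + 3·5^3 + 3·5^2 + 3·5 + 3|_5 = 16093 ⇒ 16092

14813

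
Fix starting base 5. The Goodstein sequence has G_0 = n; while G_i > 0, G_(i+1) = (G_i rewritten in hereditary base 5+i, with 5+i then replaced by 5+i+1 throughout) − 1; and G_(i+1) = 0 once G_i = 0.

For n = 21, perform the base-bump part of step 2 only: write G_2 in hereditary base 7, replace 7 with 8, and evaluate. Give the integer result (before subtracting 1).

30

(0) 21|_5 = 4·5 + 1 ↦ 4·6 + 1|_6 = 25 ⇒ 24
(1) 24|_6 = 4·6 ↦ 4·7|_7 = 28 ⇒ 27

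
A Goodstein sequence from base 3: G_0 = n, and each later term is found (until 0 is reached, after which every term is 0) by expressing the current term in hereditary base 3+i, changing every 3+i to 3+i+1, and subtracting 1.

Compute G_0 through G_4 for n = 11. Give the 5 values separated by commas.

11, 17, 25, 35, 39

(0) 11|_3 = 3^2 + 2 ↦ 4^2 + 2|_4 = 18 ⇒ 17
(1) 17|_4 = 4^2 + 1 ↦ 5^2 + 1|_5 = 26 ⇒ 25
(2) 25|_5 = 5^2 ↦ 6^2|_6 = 36 ⇒ 35
(3) 35|_6 = 5·6 + 5 ↦ 5·7 + 5|_7 = 40 ⇒ 39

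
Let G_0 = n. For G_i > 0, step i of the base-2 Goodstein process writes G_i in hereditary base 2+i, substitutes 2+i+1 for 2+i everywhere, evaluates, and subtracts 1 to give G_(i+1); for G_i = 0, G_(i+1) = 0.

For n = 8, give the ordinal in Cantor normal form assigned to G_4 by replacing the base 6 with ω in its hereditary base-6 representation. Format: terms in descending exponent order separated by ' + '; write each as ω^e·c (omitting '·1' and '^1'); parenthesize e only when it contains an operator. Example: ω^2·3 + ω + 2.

[0] 8 ≡ 2^(2 + 1) (base 2). Lift 3: 81. −1: 80.
[1] 80 ≡ 2·3^3 + 2·3^2 + 2·3 + 2 (base 3). Lift 4: 554. −1: 553.
[2] 553 ≡ 2·4^4 + 2·4^2 + 2·4 + 1 (base 4). Lift 5: 6311. −1: 6310.
[3] 6310 ≡ 2·5^5 + 2·5^2 + 2·5 (base 5). Lift 6: 93396. −1: 93395.
[4] 93395 ≡ 2·6^6 + 2·6^2 + 6 + 5 (base 6). Lift 7: 1647196. −1: 1647195.

ω^ω·2 + ω^2·2 + ω + 5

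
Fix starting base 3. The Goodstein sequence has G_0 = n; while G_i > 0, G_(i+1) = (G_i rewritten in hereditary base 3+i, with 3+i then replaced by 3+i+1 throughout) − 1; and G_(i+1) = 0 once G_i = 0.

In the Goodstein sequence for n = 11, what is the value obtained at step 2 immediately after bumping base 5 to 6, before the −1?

step 0: 11 = 3^2 + 2; sub 4 for 3: 4^2 + 2; = 18; G_1 = 18−1 = 17
step 1: 17 = 4^2 + 1; sub 5 for 4: 5^2 + 1; = 26; G_2 = 26−1 = 25

36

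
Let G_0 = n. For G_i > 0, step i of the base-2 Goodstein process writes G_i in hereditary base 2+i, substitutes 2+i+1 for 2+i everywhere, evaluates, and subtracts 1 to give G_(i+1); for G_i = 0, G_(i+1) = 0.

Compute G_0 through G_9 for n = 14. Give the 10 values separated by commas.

i=0: 14 = 2^(2 + 1) + 2^2 + 2 (b=2); 2→3: 3^(3 + 1) + 3^3 + 3 = 111; 111−1 = 110
i=1: 110 = 3^(3 + 1) + 3^3 + 2 (b=3); 3→4: 4^(4 + 1) + 4^4 + 2 = 1282; 1282−1 = 1281
i=2: 1281 = 4^(4 + 1) + 4^4 + 1 (b=4); 4→5: 5^(5 + 1) + 5^5 + 1 = 18751; 18751−1 = 18750
i=3: 18750 = 5^(5 + 1) + 5^5 (b=5); 5→6: 6^(6 + 1) + 6^6 = 326592; 326592−1 = 326591
i=4: 326591 = 6^(6 + 1) + 5·6^5 + 5·6^4 + 5·6^3 + 5·6^2 + 5·6 + 5 (b=6); 6→7: 7^(7 + 1) + 5·7^5 + 5·7^4 + 5·7^3 + 5·7^2 + 5·7 + 5 = 5862841; 5862841−1 = 5862840
i=5: 5862840 = 7^(7 + 1) + 5·7^5 + 5·7^4 + 5·7^3 + 5·7^2 + 5·7 + 4 (b=7); 7→8: 8^(8 + 1) + 5·8^5 + 5·8^4 + 5·8^3 + 5·8^2 + 5·8 + 4 = 134404972; 134404972−1 = 134404971
i=6: 134404971 = 8^(8 + 1) + 5·8^5 + 5·8^4 + 5·8^3 + 5·8^2 + 5·8 + 3 (b=8); 8→9: 9^(9 + 1) + 5·9^5 + 5·9^4 + 5·9^3 + 5·9^2 + 5·9 + 3 = 3487116549; 3487116549−1 = 3487116548
i=7: 3487116548 = 9^(9 + 1) + 5·9^5 + 5·9^4 + 5·9^3 + 5·9^2 + 5·9 + 2 (b=9); 9→10: 10^(10 + 1) + 5·10^5 + 5·10^4 + 5·10^3 + 5·10^2 + 5·10 + 2 = 100000555552; 100000555552−1 = 100000555551
i=8: 100000555551 = 10^(10 + 1) + 5·10^5 + 5·10^4 + 5·10^3 + 5·10^2 + 5·10 + 1 (b=10); 10→11: 11^(11 + 1) + 5·11^5 + 5·11^4 + 5·11^3 + 5·11^2 + 5·11 + 1 = 3138429262497; 3138429262497−1 = 3138429262496

14, 110, 1281, 18750, 326591, 5862840, 134404971, 3487116548, 100000555551, 3138429262496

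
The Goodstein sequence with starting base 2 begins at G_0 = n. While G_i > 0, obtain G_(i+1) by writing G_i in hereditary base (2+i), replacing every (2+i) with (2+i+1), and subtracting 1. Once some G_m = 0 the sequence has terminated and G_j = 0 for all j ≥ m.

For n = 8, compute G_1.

G_0=8  [base 2] 2^(2 + 1)  →[2↦3]→  3^(3 + 1) = 81  −1 ⇒ G_1=80
G_1=80  [base 3] 2·3^3 + 2·3^2 + 2·3 + 2  →[3↦4]→  2·4^4 + 2·4^2 + 2·4 + 2 = 554  −1 ⇒ G_2=553

80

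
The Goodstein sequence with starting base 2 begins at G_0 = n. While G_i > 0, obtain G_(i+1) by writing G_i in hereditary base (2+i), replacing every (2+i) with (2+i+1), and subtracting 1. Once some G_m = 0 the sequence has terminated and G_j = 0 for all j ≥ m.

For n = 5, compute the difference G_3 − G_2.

212

G_0 = 5. HB_2(5) = 2^2 + 1. Bump = 28. G_1 = 27.
G_1 = 27. HB_3(27) = 3^3. Bump = 256. G_2 = 255.
G_2 = 255. HB_4(255) = 3·4^3 + 3·4^2 + 3·4 + 3. Bump = 468. G_3 = 467.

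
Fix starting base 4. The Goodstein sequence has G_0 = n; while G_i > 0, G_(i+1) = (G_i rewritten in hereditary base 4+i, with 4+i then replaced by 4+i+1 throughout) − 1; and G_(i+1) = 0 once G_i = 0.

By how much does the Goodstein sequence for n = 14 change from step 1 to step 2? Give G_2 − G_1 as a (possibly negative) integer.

2

G_0=14  [base 4] 3·4 + 2  →[4↦5]→  3·5 + 2 = 17  −1 ⇒ G_1=16
G_1=16  [base 5] 3·5 + 1  →[5↦6]→  3·6 + 1 = 19  −1 ⇒ G_2=18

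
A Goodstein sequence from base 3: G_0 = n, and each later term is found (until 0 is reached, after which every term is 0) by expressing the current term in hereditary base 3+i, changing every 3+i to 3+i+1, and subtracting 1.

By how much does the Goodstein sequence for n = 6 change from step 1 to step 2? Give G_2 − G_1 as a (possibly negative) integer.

(0) 6|_3 = 2·3 ↦ 2·4|_4 = 8 ⇒ 7
(1) 7|_4 = 4 + 3 ↦ 5 + 3|_5 = 8 ⇒ 7

0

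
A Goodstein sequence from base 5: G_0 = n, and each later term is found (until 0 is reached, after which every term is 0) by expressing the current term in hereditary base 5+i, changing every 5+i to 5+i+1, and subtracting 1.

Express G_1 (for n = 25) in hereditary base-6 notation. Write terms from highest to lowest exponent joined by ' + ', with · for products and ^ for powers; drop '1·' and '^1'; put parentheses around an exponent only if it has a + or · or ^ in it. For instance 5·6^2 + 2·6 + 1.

5·6 + 5

i=0: 25 = 5^2 (b=5); 5→6: 6^2 = 36; 36−1 = 35
i=1: 35 = 5·6 + 5 (b=6); 6→7: 5·7 + 5 = 40; 40−1 = 39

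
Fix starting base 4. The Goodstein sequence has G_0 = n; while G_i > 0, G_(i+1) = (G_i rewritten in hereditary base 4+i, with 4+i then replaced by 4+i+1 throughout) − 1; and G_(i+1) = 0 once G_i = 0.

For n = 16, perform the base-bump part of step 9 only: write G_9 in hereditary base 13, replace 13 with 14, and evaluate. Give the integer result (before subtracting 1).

48

(0) 16|_4 = 4^2 ↦ 5^2|_5 = 25 ⇒ 24
(1) 24|_5 = 4·5 + 4 ↦ 4·6 + 4|_6 = 28 ⇒ 27
(2) 27|_6 = 4·6 + 3 ↦ 4·7 + 3|_7 = 31 ⇒ 30
(3) 30|_7 = 4·7 + 2 ↦ 4·8 + 2|_8 = 34 ⇒ 33
(4) 33|_8 = 4·8 + 1 ↦ 4·9 + 1|_9 = 37 ⇒ 36
(5) 36|_9 = 4·9 ↦ 4·10|_10 = 40 ⇒ 39
(6) 39|_10 = 3·10 + 9 ↦ 3·11 + 9|_11 = 42 ⇒ 41
(7) 41|_11 = 3·11 + 8 ↦ 3·12 + 8|_12 = 44 ⇒ 43
(8) 43|_12 = 3·12 + 7 ↦ 3·13 + 7|_13 = 46 ⇒ 45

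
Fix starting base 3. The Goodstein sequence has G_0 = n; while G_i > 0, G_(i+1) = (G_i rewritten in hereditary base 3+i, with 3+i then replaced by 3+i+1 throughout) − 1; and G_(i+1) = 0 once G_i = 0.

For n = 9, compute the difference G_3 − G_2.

2

base 3: 9 = 3^2; at 4: 4^2 = 16; next = 15
base 4: 15 = 3·4 + 3; at 5: 3·5 + 3 = 18; next = 17
base 5: 17 = 3·5 + 2; at 6: 3·6 + 2 = 20; next = 19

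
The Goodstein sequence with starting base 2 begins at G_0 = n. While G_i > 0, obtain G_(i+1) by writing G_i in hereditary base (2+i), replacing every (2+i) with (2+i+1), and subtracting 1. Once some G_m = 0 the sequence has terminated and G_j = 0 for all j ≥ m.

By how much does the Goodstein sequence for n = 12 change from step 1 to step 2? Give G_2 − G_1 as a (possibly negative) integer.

958

12 —HB2→ 2^(2 + 1) + 2^2 —bump→ 3^(3 + 1) + 3^3 = 108 —(−1)→ 107
107 —HB3→ 3^(3 + 1) + 2·3^2 + 2·3 + 2 —bump→ 4^(4 + 1) + 2·4^2 + 2·4 + 2 = 1066 —(−1)→ 1065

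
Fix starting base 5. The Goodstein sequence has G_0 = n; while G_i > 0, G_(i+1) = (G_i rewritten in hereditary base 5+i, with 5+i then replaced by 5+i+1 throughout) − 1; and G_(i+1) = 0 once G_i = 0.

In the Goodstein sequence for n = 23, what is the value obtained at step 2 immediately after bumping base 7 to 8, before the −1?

33

base 5: 23 = 4·5 + 3; at 6: 4·6 + 3 = 27; next = 26
base 6: 26 = 4·6 + 2; at 7: 4·7 + 2 = 30; next = 29
base 7: 29 = 4·7 + 1; at 8: 4·8 + 1 = 33; next = 32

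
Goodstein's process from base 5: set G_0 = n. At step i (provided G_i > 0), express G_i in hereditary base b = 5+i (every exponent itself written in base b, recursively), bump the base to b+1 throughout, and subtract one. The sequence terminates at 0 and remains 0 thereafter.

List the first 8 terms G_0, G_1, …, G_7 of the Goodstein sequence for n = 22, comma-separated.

22, 25, 28, 31, 33, 35, 37, 39

(0) 22|_5 = 4·5 + 2 ↦ 4·6 + 2|_6 = 26 ⇒ 25
(1) 25|_6 = 4·6 + 1 ↦ 4·7 + 1|_7 = 29 ⇒ 28
(2) 28|_7 = 4·7 ↦ 4·8|_8 = 32 ⇒ 31
(3) 31|_8 = 3·8 + 7 ↦ 3·9 + 7|_9 = 34 ⇒ 33
(4) 33|_9 = 3·9 + 6 ↦ 3·10 + 6|_10 = 36 ⇒ 35
(5) 35|_10 = 3·10 + 5 ↦ 3·11 + 5|_11 = 38 ⇒ 37
(6) 37|_11 = 3·11 + 4 ↦ 3·12 + 4|_12 = 40 ⇒ 39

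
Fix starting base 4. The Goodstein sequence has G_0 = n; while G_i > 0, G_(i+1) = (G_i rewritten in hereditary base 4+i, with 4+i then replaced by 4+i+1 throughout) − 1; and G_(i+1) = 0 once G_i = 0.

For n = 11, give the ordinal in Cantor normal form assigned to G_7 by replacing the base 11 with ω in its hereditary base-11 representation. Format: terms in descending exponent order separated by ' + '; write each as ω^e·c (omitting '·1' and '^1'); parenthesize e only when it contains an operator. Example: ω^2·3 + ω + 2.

ω + 4

step 0: 11 = 2·4 + 3; sub 5 for 4: 2·5 + 3; = 13; G_1 = 13−1 = 12
step 1: 12 = 2·5 + 2; sub 6 for 5: 2·6 + 2; = 14; G_2 = 14−1 = 13
step 2: 13 = 2·6 + 1; sub 7 for 6: 2·7 + 1; = 15; G_3 = 15−1 = 14
step 3: 14 = 2·7; sub 8 for 7: 2·8; = 16; G_4 = 16−1 = 15
step 4: 15 = 8 + 7; sub 9 for 8: 9 + 7; = 16; G_5 = 16−1 = 15
step 5: 15 = 9 + 6; sub 10 for 9: 10 + 6; = 16; G_6 = 16−1 = 15
step 6: 15 = 10 + 5; sub 11 for 10: 11 + 5; = 16; G_7 = 16−1 = 15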